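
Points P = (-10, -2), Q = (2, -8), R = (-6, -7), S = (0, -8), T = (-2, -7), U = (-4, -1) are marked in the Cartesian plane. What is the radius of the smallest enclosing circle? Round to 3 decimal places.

A smallest enclosing disk is always determined by at most three of the input points on its boundary.
The farthest pair is P–Q with squared distance 180. The circle on this segment as diameter has centre (-4, -5) and r² = 180/4 = 45.
Check R: distance² to centre = 8 ≤ 45, so it lies inside.
All remaining points lie in this disk, and no smaller disk contains both endpoints, so this is the minimum enclosing circle.
r = √45 ≈ 6.708.

6.708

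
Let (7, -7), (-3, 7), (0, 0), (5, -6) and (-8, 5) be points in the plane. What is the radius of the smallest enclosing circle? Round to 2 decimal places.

By Welzl's lemma the MEC is supported by two points (diametrically opposite) or three points (on a circumcircle).
The farthest pair is (7, -7)–(-8, 5) with squared distance 369. The circle on this segment as diameter has centre (-0.5, -1) and r² = 369/4 = 92.25.
Check (-3, 7): distance² to centre = 70.25 ≤ 92.25, so it lies inside.
All remaining points lie in this disk, and no smaller disk contains both endpoints, so this is the minimum enclosing circle.
r = √(92.25) ≈ 9.60.

9.60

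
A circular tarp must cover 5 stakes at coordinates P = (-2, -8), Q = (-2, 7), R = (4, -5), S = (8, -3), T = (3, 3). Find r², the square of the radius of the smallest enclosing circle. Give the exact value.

By Welzl's lemma the MEC is supported by two points (diametrically opposite) or three points (on a circumcircle).
The minimum enclosing circle is determined by three boundary points: P, Q, S.
Their circumcentre is (0.5, -0.5) with r² = 62.5.
The farthest remaining point R is at distance² 32.5 ≤ 62.5.

62.5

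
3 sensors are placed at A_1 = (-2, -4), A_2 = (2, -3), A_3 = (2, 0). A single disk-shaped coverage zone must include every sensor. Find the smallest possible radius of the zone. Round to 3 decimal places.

2.828

Side lengths²: A_1A_2² = 17, A_1A_3² = 32, A_2A_3² = 9.
Since A_1A_3² = 32 ≥ 17 + 9 = 26, the angle opposite A_1A_3 is not acute, so the smallest enclosing circle has A_1A_3 as diameter.
Centre = midpoint of A_1A_3 = (0, -2), r² = 32/4 = 8.
r = √8 ≈ 2.828.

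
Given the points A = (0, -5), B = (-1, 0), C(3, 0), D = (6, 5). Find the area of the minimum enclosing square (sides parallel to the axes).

The bounding box has width 7 and height 10.
An axis-aligned square enclosing the set must have side ≥ max(width, height).
So the minimum side is max(7, 10) = 10.
Area = 10² = 100.

100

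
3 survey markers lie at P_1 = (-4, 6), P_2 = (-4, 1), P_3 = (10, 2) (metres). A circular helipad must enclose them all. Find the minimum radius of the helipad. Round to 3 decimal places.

7.299

Side lengths²: P_1P_2² = 25, P_1P_3² = 212, P_2P_3² = 197.
Since P_1P_3² = 212 < 197 + 25 = 222, the triangle is acute, so the smallest enclosing circle is the circumcircle.
Circumcentre = (20/7, 3.5), r² = 10441/196.
r = √(10441/196) ≈ 7.299.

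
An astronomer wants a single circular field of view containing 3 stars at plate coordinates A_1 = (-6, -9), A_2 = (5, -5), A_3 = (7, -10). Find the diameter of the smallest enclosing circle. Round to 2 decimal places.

Side lengths²: A_1A_2² = 137, A_1A_3² = 170, A_2A_3² = 29.
Since A_1A_3² = 170 ≥ 137 + 29 = 166, the angle opposite A_1A_3 is not acute, so the smallest enclosing circle has A_1A_3 as diameter.
Centre = midpoint of A_1A_3 = (0.5, -9.5), r² = 170/4 = 42.5.
Diameter = 2r = 2√(42.5) ≈ 13.04.

13.04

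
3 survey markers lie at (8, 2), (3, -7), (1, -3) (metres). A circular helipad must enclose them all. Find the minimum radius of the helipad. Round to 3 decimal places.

Call the three points A, B, C in the order given.
Side lengths²: AB² = 106, AC² = 74, BC² = 20.
Since AB² = 106 ≥ 74 + 20 = 94, the angle opposite AB is not acute, so the smallest enclosing circle has AB as diameter.
Centre = midpoint of AB = (5.5, -2.5), r² = 106/4 = 26.5.
r = √(26.5) ≈ 5.148.

5.148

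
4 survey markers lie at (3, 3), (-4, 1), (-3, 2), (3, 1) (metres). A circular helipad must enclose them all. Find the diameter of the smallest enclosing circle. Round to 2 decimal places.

By Welzl's lemma the MEC is supported by two points (diametrically opposite) or three points (on a circumcircle).
The farthest pair is (3, 3)–(-4, 1) with squared distance 53. The circle on this segment as diameter has centre (-0.5, 2) and r² = 53/4 = 13.25.
Check (-3, 2): distance² to centre = 6.25 ≤ 13.25, so it lies inside.
All remaining points lie in this disk, and no smaller disk contains both endpoints, so this is the minimum enclosing circle.
Diameter = 2r = 2√(13.25) ≈ 7.28.

7.28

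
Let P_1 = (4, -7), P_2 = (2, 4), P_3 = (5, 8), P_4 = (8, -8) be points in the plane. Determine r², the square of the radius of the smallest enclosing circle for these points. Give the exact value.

66.25

A smallest enclosing disk is always determined by at most three of the input points on its boundary.
The farthest pair is P_3–P_4 with squared distance 265. The circle on this segment as diameter has centre (6.5, 0) and r² = 265/4 = 66.25.
Check P_1: distance² to centre = 55.25 ≤ 66.25, so it lies inside.
All remaining points lie in this disk, and no smaller disk contains both endpoints, so this is the minimum enclosing circle.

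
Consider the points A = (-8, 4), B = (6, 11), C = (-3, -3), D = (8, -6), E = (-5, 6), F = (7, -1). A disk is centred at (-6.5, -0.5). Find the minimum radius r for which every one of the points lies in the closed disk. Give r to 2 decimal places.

The required radius is the distance from (-6.5, -0.5) to the farthest point.
Squared distances: 22.5, 288.5, 18.5, 240.5, 44.5, 182.5.
Maximum is 288.5, attained at B.
r = √(288.5) ≈ 16.99.

16.99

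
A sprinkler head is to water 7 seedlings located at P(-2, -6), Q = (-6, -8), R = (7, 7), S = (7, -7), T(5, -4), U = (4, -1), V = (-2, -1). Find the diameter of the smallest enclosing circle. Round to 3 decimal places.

19.849

By Welzl's lemma the MEC is supported by two points (diametrically opposite) or three points (on a circumcircle).
The farthest pair is Q–R with squared distance 394. The circle on this segment as diameter has centre (0.5, -0.5) and r² = 394/4 = 98.5.
Check P: distance² to centre = 36.5 ≤ 98.5, so it lies inside.
All remaining points lie in this disk, and no smaller disk contains both endpoints, so this is the minimum enclosing circle.
Diameter = 2r = 2√(98.5) ≈ 19.849.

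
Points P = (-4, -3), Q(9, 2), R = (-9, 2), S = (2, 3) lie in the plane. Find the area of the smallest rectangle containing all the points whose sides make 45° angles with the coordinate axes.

In coordinates u = x + y, v = x − y the rectangle is axis-aligned; the map (x,y)→(u,v) scales areas by 2.
u-values: -7, 11, -7, 5; range = 11 − (-7) = 18.
v-values: -1, 7, -11, -1; range = 7 − (-11) = 18.
Area = (18 × 18) / 2 = 162.

162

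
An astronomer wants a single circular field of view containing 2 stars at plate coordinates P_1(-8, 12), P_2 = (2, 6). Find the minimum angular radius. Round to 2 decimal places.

5.83

The smallest circle enclosing two points has them as diameter endpoints.
Centre = midpoint = (-3, 9); r² = |P_1P_2|²/4 = 136/4 = 34.
r = √34 ≈ 5.83.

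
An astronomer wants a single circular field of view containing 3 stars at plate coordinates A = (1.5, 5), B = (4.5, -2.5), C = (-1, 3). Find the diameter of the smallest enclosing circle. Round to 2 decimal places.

8.13

Side lengths²: AB² = 65.25, AC² = 10.25, BC² = 60.5.
Since AB² = 65.25 < 60.5 + 10.25 = 70.75, the triangle is acute, so the smallest enclosing circle is the circumcircle.
Circumcentre = (31/12, 13/12), r² = 1189/72.
Diameter = 2r = 2√(1189/72) ≈ 8.13.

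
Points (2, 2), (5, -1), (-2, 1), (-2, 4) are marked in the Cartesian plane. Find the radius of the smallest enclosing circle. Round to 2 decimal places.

By Welzl's lemma the MEC is supported by two points (diametrically opposite) or three points (on a circumcircle).
The farthest pair is (5, -1)–(-2, 4) with squared distance 74. The circle on this segment as diameter has centre (1.5, 1.5) and r² = 74/4 = 18.5.
Check (2, 2): distance² to centre = 0.5 ≤ 18.5, so it lies inside.
All remaining points lie in this disk, and no smaller disk contains both endpoints, so this is the minimum enclosing circle.
r = √(18.5) ≈ 4.30.

4.30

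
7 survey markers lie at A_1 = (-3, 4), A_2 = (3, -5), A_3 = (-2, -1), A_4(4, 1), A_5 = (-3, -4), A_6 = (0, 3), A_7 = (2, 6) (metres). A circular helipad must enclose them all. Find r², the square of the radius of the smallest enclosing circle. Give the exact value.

The minimum enclosing circle of a finite set is fixed by two of the points (as a diameter) or three (as a circumcircle).
The minimum enclosing circle is determined by three boundary points: A_2, A_5, A_7.
Their circumcentre is (21/26, 9/26) with r² = 11285/338.
The farthest remaining point A_1 is at distance² 9413/338 ≤ 11285/338.

11285/338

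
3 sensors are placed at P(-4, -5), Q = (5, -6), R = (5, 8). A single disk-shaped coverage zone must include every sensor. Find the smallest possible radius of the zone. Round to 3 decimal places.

7.954

Side lengths²: PQ² = 82, PR² = 250, QR² = 196.
Since PR² = 250 < 196 + 82 = 278, the triangle is acute, so the smallest enclosing circle is the circumcircle.
Circumcentre = (11/9, 1), r² = 5125/81.
r = √(5125/81) ≈ 7.954.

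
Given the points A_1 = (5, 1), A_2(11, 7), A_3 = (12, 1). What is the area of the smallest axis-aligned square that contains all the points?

The bounding box has width 7 and height 6.
An axis-aligned square enclosing the set must have side ≥ max(width, height).
So the minimum side is max(7, 6) = 7.
Area = 7² = 49.

49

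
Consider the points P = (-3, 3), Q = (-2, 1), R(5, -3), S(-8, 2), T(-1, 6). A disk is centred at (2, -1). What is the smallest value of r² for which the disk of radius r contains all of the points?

The required radius is the distance from (2, -1) to the farthest point.
Squared distances: 41, 20, 13, 109, 58.
Maximum is 109, attained at S.

109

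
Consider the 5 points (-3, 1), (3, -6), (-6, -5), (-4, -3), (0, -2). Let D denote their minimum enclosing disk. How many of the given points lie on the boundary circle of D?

3

By Welzl's lemma the MEC is supported by two points (diametrically opposite) or three points (on a circumcircle).
The minimum enclosing circle is determined by three boundary points: (-3, 1), (3, -6), (-6, -5).
Their circumcentre is (-49/38, -137/38) with r² = 17425/722.
The farthest remaining point (-4, -3) is at distance² 5569/722 ≤ 17425/722.
The points at distance exactly r from the centre are (-3, 1), (3, -6), (-6, -5) — 3 points.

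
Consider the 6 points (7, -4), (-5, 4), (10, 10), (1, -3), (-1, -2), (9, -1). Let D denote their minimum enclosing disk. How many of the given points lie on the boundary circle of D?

The minimum enclosing circle of a finite set is fixed by two of the points (as a diameter) or three (as a circumcircle).
The minimum enclosing circle is determined by three boundary points: (7, -4), (-5, 4), (10, 10).
Their circumcentre is (3.6875, 4.03125) with r² = 75.4736328125.
The farthest remaining point (-1, -2) is at distance² 58.3486328125 ≤ 75.4736328125.
The points at distance exactly r from the centre are (7, -4), (-5, 4), (10, 10) — 3 points.

3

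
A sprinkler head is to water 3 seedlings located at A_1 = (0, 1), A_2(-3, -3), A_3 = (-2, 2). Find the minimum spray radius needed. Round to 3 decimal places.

2.591

Side lengths²: A_1A_2² = 25, A_1A_3² = 5, A_2A_3² = 26.
Since A_2A_3² = 26 < 25 + 5 = 30, the triangle is acute, so the smallest enclosing circle is the circumcircle.
Circumcentre = (-45/22, -13/22), r² = 1625/242.
r = √(1625/242) ≈ 2.591.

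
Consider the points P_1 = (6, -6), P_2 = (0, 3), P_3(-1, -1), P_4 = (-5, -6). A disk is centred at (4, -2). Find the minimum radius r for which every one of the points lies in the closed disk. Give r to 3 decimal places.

The required radius is the distance from (4, -2) to the farthest point.
Squared distances: 20, 41, 26, 97.
Maximum is 97, attained at P_4.
r = √97 ≈ 9.849.

9.849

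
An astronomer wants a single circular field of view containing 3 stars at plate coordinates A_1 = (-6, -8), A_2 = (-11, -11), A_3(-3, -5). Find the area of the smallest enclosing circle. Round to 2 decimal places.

Side lengths²: A_1A_2² = 34, A_1A_3² = 18, A_2A_3² = 100.
Since A_2A_3² = 100 ≥ 34 + 18 = 52, the angle opposite A_2A_3 is not acute, so the smallest enclosing circle has A_2A_3 as diameter.
Centre = midpoint of A_2A_3 = (-7, -8), r² = 100/4 = 25.
Area = π·r² = π·25 ≈ 78.54.

78.54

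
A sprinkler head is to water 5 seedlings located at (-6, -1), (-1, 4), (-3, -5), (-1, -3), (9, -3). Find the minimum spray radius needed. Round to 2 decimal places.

The minimum enclosing circle of a finite set is fixed by two of the points (as a diameter) or three (as a circumcircle).
The farthest pair is (-6, -1)–(9, -3) with squared distance 229. The circle on this segment as diameter has centre (1.5, -2) and r² = 229/4 = 57.25.
Check (-1, 4): distance² to centre = 42.25 ≤ 57.25, so it lies inside.
All remaining points lie in this disk, and no smaller disk contains both endpoints, so this is the minimum enclosing circle.
r = √(57.25) ≈ 7.57.

7.57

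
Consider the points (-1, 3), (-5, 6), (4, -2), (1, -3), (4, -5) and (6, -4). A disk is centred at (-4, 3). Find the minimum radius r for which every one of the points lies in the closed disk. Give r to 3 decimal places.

The required radius is the distance from (-4, 3) to the farthest point.
Squared distances: 9, 10, 89, 61, 128, 149.
Maximum is 149, attained at (6, -4).
r = √149 ≈ 12.207.

12.207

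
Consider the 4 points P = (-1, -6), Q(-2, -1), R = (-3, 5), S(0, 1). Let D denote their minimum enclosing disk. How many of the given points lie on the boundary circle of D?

2

A smallest enclosing disk is always determined by at most three of the input points on its boundary.
The farthest pair is P–R with squared distance 125. The circle on this segment as diameter has centre (-2, -0.5) and r² = 125/4 = 31.25.
Check Q: distance² to centre = 0.25 ≤ 31.25, so it lies inside.
All remaining points lie in this disk, and no smaller disk contains both endpoints, so this is the minimum enclosing circle.
The points at distance exactly r from the centre are P, R — 2 points.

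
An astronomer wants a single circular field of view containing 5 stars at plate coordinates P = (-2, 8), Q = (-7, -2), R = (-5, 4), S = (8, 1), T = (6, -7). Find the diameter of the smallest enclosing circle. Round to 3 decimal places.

17.079

A smallest enclosing disk is always determined by at most three of the input points on its boundary.
The minimum enclosing circle is determined by three boundary points: P, Q, T.
Their circumcentre is (79/62, 7/62) with r² = 140165/1922.
The farthest remaining point R is at distance² 104701/1922 ≤ 140165/1922.
Diameter = 2r = 2√(140165/1922) ≈ 17.079.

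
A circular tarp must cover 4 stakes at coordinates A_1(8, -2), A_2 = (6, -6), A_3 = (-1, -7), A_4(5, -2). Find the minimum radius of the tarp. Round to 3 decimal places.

The farthest pair is A_1–A_3 with squared distance 106. The circle on this segment as diameter has centre (3.5, -4.5) and r² = 106/4 = 26.5.
Check A_2: distance² to centre = 8.5 ≤ 26.5, so it lies inside.
All remaining points lie in this disk, and no smaller disk contains both endpoints, so this is the minimum enclosing circle.
r = √(26.5) ≈ 5.148.

5.148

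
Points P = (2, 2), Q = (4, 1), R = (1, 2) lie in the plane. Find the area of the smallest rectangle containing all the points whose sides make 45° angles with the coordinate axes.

In coordinates u = x + y, v = x − y the rectangle is axis-aligned; the map (x,y)→(u,v) scales areas by 2.
u-values: 4, 5, 3; range = 5 − 3 = 2.
v-values: 0, 3, -1; range = 3 − (-1) = 4.
Area = (2 × 4) / 2 = 4.

4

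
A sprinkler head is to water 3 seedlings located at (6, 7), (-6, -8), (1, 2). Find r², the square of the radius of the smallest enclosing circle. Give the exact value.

92.25

Call the three points A, B, C in the order given.
Side lengths²: AB² = 369, AC² = 50, BC² = 149.
Since AB² = 369 ≥ 149 + 50 = 199, the angle opposite AB is not acute, so the smallest enclosing circle has AB as diameter.
Centre = midpoint of AB = (0, -0.5), r² = 369/4 = 92.25.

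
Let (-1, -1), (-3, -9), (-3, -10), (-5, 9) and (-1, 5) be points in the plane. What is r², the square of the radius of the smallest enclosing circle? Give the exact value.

91.25

By Welzl's lemma the MEC is supported by two points (diametrically opposite) or three points (on a circumcircle).
The farthest pair is (-3, -10)–(-5, 9) with squared distance 365. The circle on this segment as diameter has centre (-4, -0.5) and r² = 365/4 = 91.25.
Check (-1, -1): distance² to centre = 9.25 ≤ 91.25, so it lies inside.
All remaining points lie in this disk, and no smaller disk contains both endpoints, so this is the minimum enclosing circle.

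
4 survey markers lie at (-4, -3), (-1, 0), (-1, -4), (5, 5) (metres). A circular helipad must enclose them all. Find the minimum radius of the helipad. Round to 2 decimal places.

6.02

A smallest enclosing disk is always determined by at most three of the input points on its boundary.
The farthest pair is (-4, -3)–(5, 5) with squared distance 145. The circle on this segment as diameter has centre (0.5, 1) and r² = 145/4 = 36.25.
Check (-1, 0): distance² to centre = 3.25 ≤ 36.25, so it lies inside.
All remaining points lie in this disk, and no smaller disk contains both endpoints, so this is the minimum enclosing circle.
r = √(36.25) ≈ 6.02.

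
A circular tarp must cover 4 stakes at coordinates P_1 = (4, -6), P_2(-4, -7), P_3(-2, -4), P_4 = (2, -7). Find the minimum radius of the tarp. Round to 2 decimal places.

A smallest enclosing disk is always determined by at most three of the input points on its boundary.
The farthest pair is P_1–P_2 with squared distance 65. The circle on this segment as diameter has centre (0, -6.5) and r² = 65/4 = 16.25.
Check P_3: distance² to centre = 10.25 ≤ 16.25, so it lies inside.
All remaining points lie in this disk, and no smaller disk contains both endpoints, so this is the minimum enclosing circle.
r = √(16.25) ≈ 4.03.

4.03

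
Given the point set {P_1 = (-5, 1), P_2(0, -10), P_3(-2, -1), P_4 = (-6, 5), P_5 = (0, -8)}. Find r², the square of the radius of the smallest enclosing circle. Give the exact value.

A smallest enclosing disk is always determined by at most three of the input points on its boundary.
The farthest pair is P_2–P_4 with squared distance 261. The circle on this segment as diameter has centre (-3, -2.5) and r² = 261/4 = 65.25.
Check P_1: distance² to centre = 16.25 ≤ 65.25, so it lies inside.
All remaining points lie in this disk, and no smaller disk contains both endpoints, so this is the minimum enclosing circle.

65.25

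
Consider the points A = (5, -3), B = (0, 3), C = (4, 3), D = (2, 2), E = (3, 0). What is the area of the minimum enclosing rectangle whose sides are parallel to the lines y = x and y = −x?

In coordinates u = x + y, v = x − y the rectangle is axis-aligned; the map (x,y)→(u,v) scales areas by 2.
u-values: 2, 3, 7, 4, 3; range = 7 − 2 = 5.
v-values: 8, -3, 1, 0, 3; range = 8 − (-3) = 11.
Area = (5 × 11) / 2 = 27.5.

27.5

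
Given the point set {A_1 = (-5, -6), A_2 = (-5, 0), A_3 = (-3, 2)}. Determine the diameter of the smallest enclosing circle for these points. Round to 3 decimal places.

Side lengths²: A_1A_2² = 36, A_1A_3² = 68, A_2A_3² = 8.
Since A_1A_3² = 68 ≥ 36 + 8 = 44, the angle opposite A_1A_3 is not acute, so the smallest enclosing circle has A_1A_3 as diameter.
Centre = midpoint of A_1A_3 = (-4, -2), r² = 68/4 = 17.
Diameter = 2r = 2√17 ≈ 8.246.

8.246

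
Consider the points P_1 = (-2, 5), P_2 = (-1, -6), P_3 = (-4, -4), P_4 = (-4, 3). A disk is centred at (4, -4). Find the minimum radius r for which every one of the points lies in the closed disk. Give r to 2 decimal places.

10.82

The required radius is the distance from (4, -4) to the farthest point.
Squared distances: 117, 29, 64, 113.
Maximum is 117, attained at P_1.
r = √117 ≈ 10.82.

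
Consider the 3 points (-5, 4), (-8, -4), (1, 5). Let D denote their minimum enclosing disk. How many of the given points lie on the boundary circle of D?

Call the three points A, B, C in the order given.
Side lengths²: AB² = 73, AC² = 37, BC² = 162.
Since BC² = 162 ≥ 73 + 37 = 110, the angle opposite BC is not acute, so the smallest enclosing circle has BC as diameter.
Centre = midpoint of BC = (-3.5, 0.5), r² = 162/4 = 40.5.
The points at distance exactly r from the centre are (-8, -4), (1, 5) — 2 points.

2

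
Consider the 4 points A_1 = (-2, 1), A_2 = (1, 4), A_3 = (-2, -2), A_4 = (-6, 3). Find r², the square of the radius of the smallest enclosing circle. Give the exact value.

5125/338

The minimum enclosing circle of a finite set is fixed by two of the points (as a diameter) or three (as a circumcircle).
The minimum enclosing circle is determined by three boundary points: A_2, A_3, A_4.
Their circumcentre is (-59/26, 49/26) with r² = 5125/338.
The farthest remaining point A_1 is at distance² 289/338 ≤ 5125/338.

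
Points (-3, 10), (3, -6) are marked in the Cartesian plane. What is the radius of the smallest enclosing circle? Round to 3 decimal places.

8.544

The smallest circle enclosing two points has them as diameter endpoints.
Centre = midpoint = (0, 2); r² = |(-3, 10)−(3, -6)|²/4 = 292/4 = 73.
r = √73 ≈ 8.544.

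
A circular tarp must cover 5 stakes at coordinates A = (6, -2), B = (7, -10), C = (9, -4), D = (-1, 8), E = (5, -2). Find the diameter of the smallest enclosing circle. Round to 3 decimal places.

The farthest pair is B–D with squared distance 388. The circle on this segment as diameter has centre (3, -1) and r² = 388/4 = 97.
Check A: distance² to centre = 10 ≤ 97, so it lies inside.
All remaining points lie in this disk, and no smaller disk contains both endpoints, so this is the minimum enclosing circle.
Diameter = 2r = 2√97 ≈ 19.698.

19.698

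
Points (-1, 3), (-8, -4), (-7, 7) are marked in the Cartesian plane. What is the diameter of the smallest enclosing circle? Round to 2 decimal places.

Call the three points A, B, C in the order given.
Side lengths²: AB² = 98, AC² = 52, BC² = 122.
Since BC² = 122 < 98 + 52 = 150, the triangle is acute, so the smallest enclosing circle is the circumcircle.
Circumcentre = (-6.4, 1.4), r² = 31.72.
Diameter = 2r = 2√(31.72) ≈ 11.26.

11.26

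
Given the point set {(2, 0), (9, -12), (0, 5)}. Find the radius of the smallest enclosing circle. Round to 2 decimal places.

9.62

Call the three points A, B, C in the order given.
Side lengths²: AB² = 193, AC² = 29, BC² = 370.
Since BC² = 370 ≥ 193 + 29 = 222, the angle opposite BC is not acute, so the smallest enclosing circle has BC as diameter.
Centre = midpoint of BC = (4.5, -3.5), r² = 370/4 = 92.5.
r = √(92.5) ≈ 9.62.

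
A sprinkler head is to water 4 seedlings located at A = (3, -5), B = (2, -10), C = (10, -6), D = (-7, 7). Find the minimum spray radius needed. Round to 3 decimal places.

10.700

By Welzl's lemma the MEC is supported by two points (diametrically opposite) or three points (on a circumcircle).
The farthest pair is C–D with squared distance 458. The circle on this segment as diameter has centre (1.5, 0.5) and r² = 458/4 = 114.5.
Check A: distance² to centre = 32.5 ≤ 114.5, so it lies inside.
All remaining points lie in this disk, and no smaller disk contains both endpoints, so this is the minimum enclosing circle.
r = √(114.5) ≈ 10.700.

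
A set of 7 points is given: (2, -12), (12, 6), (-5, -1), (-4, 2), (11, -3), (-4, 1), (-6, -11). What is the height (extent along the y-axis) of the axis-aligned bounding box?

max y = 6, min y = -12, so height = 18.

18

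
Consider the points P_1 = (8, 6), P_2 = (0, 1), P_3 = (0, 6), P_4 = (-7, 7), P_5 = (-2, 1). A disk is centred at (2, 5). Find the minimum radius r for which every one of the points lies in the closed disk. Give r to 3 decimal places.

9.220

The required radius is the distance from (2, 5) to the farthest point.
Squared distances: 37, 20, 5, 85, 32.
Maximum is 85, attained at P_4.
r = √85 ≈ 9.220.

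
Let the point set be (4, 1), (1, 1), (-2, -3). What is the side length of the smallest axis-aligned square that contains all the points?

6

The bounding box has width 6 and height 4.
An axis-aligned square enclosing the set must have side ≥ max(width, height).
So the minimum side is max(6, 4) = 6.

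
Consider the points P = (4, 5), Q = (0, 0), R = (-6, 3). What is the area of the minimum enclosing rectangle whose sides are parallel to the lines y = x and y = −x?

54

In coordinates u = x + y, v = x − y the rectangle is axis-aligned; the map (x,y)→(u,v) scales areas by 2.
u-values: 9, 0, -3; range = 9 − (-3) = 12.
v-values: -1, 0, -9; range = 0 − (-9) = 9.
Area = (12 × 9) / 2 = 54.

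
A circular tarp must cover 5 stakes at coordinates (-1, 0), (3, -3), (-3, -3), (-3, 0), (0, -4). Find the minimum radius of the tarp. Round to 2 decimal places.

3.35

The farthest pair is (3, -3)–(-3, 0) with squared distance 45. The circle on this segment as diameter has centre (0, -1.5) and r² = 45/4 = 11.25.
Check (-1, 0): distance² to centre = 3.25 ≤ 11.25, so it lies inside.
All remaining points lie in this disk, and no smaller disk contains both endpoints, so this is the minimum enclosing circle.
r = √(11.25) ≈ 3.35.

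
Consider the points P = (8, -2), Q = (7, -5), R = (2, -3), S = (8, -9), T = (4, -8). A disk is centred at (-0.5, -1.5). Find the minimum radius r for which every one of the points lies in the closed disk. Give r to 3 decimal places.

11.336

The required radius is the distance from (-0.5, -1.5) to the farthest point.
Squared distances: 72.5, 68.5, 8.5, 128.5, 62.5.
Maximum is 128.5, attained at S.
r = √(128.5) ≈ 11.336.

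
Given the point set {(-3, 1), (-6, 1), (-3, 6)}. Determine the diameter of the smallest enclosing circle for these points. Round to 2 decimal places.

Call the three points A, B, C in the order given.
Side lengths²: AB² = 9, AC² = 25, BC² = 34.
Since BC² = 34 ≥ 25 + 9 = 34, the angle opposite BC is not acute, so the smallest enclosing circle has BC as diameter.
Centre = midpoint of BC = (-4.5, 3.5), r² = 34/4 = 8.5.
Diameter = 2r = 2√(8.5) ≈ 5.83.

5.83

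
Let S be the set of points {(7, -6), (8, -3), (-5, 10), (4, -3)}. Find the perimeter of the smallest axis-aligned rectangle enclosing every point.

58

Width = max x − min x = 8 − (-5) = 13.
Height = max y − min y = 10 − (-6) = 16.
Perimeter = 2(13 + 16) = 58.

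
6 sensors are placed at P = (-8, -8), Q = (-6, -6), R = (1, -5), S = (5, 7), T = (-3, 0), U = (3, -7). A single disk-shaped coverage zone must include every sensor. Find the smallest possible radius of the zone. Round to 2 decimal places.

The farthest pair is P–S with squared distance 394. The circle on this segment as diameter has centre (-1.5, -0.5) and r² = 394/4 = 98.5.
Check Q: distance² to centre = 50.5 ≤ 98.5, so it lies inside.
All remaining points lie in this disk, and no smaller disk contains both endpoints, so this is the minimum enclosing circle.
r = √(98.5) ≈ 9.92.

9.92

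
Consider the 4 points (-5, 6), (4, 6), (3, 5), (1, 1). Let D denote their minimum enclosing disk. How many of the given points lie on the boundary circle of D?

3

By Welzl's lemma the MEC is supported by two points (diametrically opposite) or three points (on a circumcircle).
The minimum enclosing circle is determined by three boundary points: (-5, 6), (4, 6), (1, 1).
Their circumcentre is (-0.5, 5.3) with r² = 20.74.
The farthest remaining point (3, 5) is at distance² 12.34 ≤ 20.74.
The points at distance exactly r from the centre are (-5, 6), (4, 6), (1, 1) — 3 points.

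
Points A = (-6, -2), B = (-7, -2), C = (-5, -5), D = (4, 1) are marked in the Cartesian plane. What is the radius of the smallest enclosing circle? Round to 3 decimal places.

The minimum enclosing circle of a finite set is fixed by two of the points (as a diameter) or three (as a circumcircle).
The farthest pair is B–D with squared distance 130. The circle on this segment as diameter has centre (-1.5, -0.5) and r² = 130/4 = 32.5.
Check A: distance² to centre = 22.5 ≤ 32.5, so it lies inside.
All remaining points lie in this disk, and no smaller disk contains both endpoints, so this is the minimum enclosing circle.
r = √(32.5) ≈ 5.701.

5.701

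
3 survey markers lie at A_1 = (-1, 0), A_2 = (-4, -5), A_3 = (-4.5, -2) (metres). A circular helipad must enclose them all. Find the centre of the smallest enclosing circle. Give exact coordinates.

(-2.5, -2.5)

Side lengths²: A_1A_2² = 34, A_1A_3² = 16.25, A_2A_3² = 9.25.
Since A_1A_2² = 34 ≥ 16.25 + 9.25 = 25.5, the angle opposite A_1A_2 is not acute, so the smallest enclosing circle has A_1A_2 as diameter.
Centre = midpoint of A_1A_2 = (-2.5, -2.5), r² = 34/4 = 8.5.
Centre = (-2.5, -2.5).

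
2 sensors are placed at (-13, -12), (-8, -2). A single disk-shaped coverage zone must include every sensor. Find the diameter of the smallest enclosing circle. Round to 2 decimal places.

The smallest circle enclosing two points has them as diameter endpoints.
Centre = midpoint = (-10.5, -7); r² = |(-13, -12)−(-8, -2)|²/4 = 125/4 = 31.25.
Diameter = 2r = 2√(31.25) ≈ 11.18.

11.18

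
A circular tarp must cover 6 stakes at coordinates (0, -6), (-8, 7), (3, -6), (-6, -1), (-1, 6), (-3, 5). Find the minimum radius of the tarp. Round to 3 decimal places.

8.515

A smallest enclosing disk is always determined by at most three of the input points on its boundary.
The farthest pair is (-8, 7)–(3, -6) with squared distance 290. The circle on this segment as diameter has centre (-2.5, 0.5) and r² = 290/4 = 72.5.
Check (0, -6): distance² to centre = 48.5 ≤ 72.5, so it lies inside.
All remaining points lie in this disk, and no smaller disk contains both endpoints, so this is the minimum enclosing circle.
r = √(72.5) ≈ 8.515.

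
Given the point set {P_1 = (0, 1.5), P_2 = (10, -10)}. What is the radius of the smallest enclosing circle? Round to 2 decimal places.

The smallest circle enclosing two points has them as diameter endpoints.
Centre = midpoint = (5, -4.25); r² = |P_1P_2|²/4 = 232.25/4 = 58.0625.
r = √(58.0625) ≈ 7.62.

7.62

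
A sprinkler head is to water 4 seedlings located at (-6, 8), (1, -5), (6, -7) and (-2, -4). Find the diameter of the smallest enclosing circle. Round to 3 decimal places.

19.209

A smallest enclosing disk is always determined by at most three of the input points on its boundary.
The farthest pair is (-6, 8)–(6, -7) with squared distance 369. The circle on this segment as diameter has centre (0, 0.5) and r² = 369/4 = 92.25.
Check (1, -5): distance² to centre = 31.25 ≤ 92.25, so it lies inside.
All remaining points lie in this disk, and no smaller disk contains both endpoints, so this is the minimum enclosing circle.
Diameter = 2r = 2√(92.25) ≈ 19.209.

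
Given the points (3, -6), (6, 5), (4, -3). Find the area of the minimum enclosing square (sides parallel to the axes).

121

The bounding box has width 3 and height 11.
An axis-aligned square enclosing the set must have side ≥ max(width, height).
So the minimum side is max(3, 11) = 11.
Area = 11² = 121.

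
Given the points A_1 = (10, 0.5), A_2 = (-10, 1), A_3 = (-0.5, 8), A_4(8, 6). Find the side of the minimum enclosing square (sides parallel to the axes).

The bounding box has width 20 and height 7.5.
An axis-aligned square enclosing the set must have side ≥ max(width, height).
So the minimum side is max(20, 7.5) = 20.

20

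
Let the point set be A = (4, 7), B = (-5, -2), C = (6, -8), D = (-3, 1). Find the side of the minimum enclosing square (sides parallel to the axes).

The bounding box has width 11 and height 15.
An axis-aligned square enclosing the set must have side ≥ max(width, height).
So the minimum side is max(11, 15) = 15.

15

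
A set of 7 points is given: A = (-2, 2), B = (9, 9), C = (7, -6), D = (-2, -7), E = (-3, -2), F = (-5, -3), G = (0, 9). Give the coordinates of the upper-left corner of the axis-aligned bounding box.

x-range [-5, 9], y-range [-7, 9].
The upper-left corner is (-5, 9).

(-5, 9)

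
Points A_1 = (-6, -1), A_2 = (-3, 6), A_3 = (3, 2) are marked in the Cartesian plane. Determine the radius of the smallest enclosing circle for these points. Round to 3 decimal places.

4.824

Side lengths²: A_1A_2² = 58, A_1A_3² = 90, A_2A_3² = 52.
Since A_1A_3² = 90 < 58 + 52 = 110, the triangle is acute, so the smallest enclosing circle is the circumcircle.
Circumcentre = (-16/9, 4/3), r² = 1885/81.
r = √(1885/81) ≈ 4.824.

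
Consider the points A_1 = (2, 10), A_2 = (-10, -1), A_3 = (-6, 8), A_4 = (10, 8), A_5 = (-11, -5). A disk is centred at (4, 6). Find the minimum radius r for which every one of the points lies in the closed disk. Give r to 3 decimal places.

The required radius is the distance from (4, 6) to the farthest point.
Squared distances: 20, 245, 104, 40, 346.
Maximum is 346, attained at A_5.
r = √346 ≈ 18.601.

18.601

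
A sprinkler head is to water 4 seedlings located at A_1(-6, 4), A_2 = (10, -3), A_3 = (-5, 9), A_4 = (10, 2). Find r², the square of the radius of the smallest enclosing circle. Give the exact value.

92.25

The farthest pair is A_2–A_3 with squared distance 369. The circle on this segment as diameter has centre (2.5, 3) and r² = 369/4 = 92.25.
Check A_1: distance² to centre = 73.25 ≤ 92.25, so it lies inside.
All remaining points lie in this disk, and no smaller disk contains both endpoints, so this is the minimum enclosing circle.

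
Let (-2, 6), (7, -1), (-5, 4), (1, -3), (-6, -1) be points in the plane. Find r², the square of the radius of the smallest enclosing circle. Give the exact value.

43.94

The minimum enclosing circle of a finite set is fixed by two of the points (as a diameter) or three (as a circumcircle).
The minimum enclosing circle is determined by three boundary points: (7, -1), (-5, 4), (-6, -1).
Their circumcentre is (0.5, 0.3) with r² = 43.94.
The farthest remaining point (-2, 6) is at distance² 38.74 ≤ 43.94.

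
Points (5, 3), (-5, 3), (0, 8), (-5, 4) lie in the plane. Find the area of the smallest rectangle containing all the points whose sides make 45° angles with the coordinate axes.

55

In coordinates u = x + y, v = x − y the rectangle is axis-aligned; the map (x,y)→(u,v) scales areas by 2.
u-values: 8, -2, 8, -1; range = 8 − (-2) = 10.
v-values: 2, -8, -8, -9; range = 2 − (-9) = 11.
Area = (10 × 11) / 2 = 55.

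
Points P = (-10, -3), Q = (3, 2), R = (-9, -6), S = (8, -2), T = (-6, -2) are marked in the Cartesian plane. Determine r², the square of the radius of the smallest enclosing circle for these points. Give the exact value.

The minimum enclosing circle of a finite set is fixed by two of the points (as a diameter) or three (as a circumcircle).
The farthest pair is P–S with squared distance 325. The circle on this segment as diameter has centre (-1, -2.5) and r² = 325/4 = 81.25.
Check Q: distance² to centre = 36.25 ≤ 81.25, so it lies inside.
All remaining points lie in this disk, and no smaller disk contains both endpoints, so this is the minimum enclosing circle.

81.25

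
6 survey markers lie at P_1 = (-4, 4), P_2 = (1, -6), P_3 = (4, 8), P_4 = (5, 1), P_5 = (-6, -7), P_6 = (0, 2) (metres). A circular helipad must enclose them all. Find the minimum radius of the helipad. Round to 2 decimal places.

9.01

By Welzl's lemma the MEC is supported by two points (diametrically opposite) or three points (on a circumcircle).
The farthest pair is P_3–P_5 with squared distance 325. The circle on this segment as diameter has centre (-1, 0.5) and r² = 325/4 = 81.25.
Check P_1: distance² to centre = 21.25 ≤ 81.25, so it lies inside.
All remaining points lie in this disk, and no smaller disk contains both endpoints, so this is the minimum enclosing circle.
r = √(81.25) ≈ 9.01.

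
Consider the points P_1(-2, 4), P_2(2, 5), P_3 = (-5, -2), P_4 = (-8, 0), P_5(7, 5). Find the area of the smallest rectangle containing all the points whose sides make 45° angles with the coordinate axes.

In coordinates u = x + y, v = x − y the rectangle is axis-aligned; the map (x,y)→(u,v) scales areas by 2.
u-values: 2, 7, -7, -8, 12; range = 12 − (-8) = 20.
v-values: -6, -3, -3, -8, 2; range = 2 − (-8) = 10.
Area = (20 × 10) / 2 = 100.

100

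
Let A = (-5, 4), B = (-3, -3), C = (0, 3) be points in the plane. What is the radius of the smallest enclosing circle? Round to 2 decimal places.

Side lengths²: AB² = 53, AC² = 26, BC² = 45.
Since AB² = 53 < 45 + 26 = 71, the triangle is acute, so the smallest enclosing circle is the circumcircle.
Circumcentre = (-67/22, 17/22), r² = 3445/242.
r = √(3445/242) ≈ 3.77.

3.77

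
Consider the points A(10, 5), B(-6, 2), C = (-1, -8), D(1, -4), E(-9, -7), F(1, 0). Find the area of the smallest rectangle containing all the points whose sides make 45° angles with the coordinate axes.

232.5

In coordinates u = x + y, v = x − y the rectangle is axis-aligned; the map (x,y)→(u,v) scales areas by 2.
u-values: 15, -4, -9, -3, -16, 1; range = 15 − (-16) = 31.
v-values: 5, -8, 7, 5, -2, 1; range = 7 − (-8) = 15.
Area = (31 × 15) / 2 = 232.5.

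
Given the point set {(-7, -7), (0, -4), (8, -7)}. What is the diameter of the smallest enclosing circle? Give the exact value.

Call the three points A, B, C in the order given.
Side lengths²: AB² = 58, AC² = 225, BC² = 73.
Since AC² = 225 ≥ 73 + 58 = 131, the angle opposite AC is not acute, so the smallest enclosing circle has AC as diameter.
Centre = midpoint of AC = (0.5, -7), r² = 225/4 = 56.25.
Diameter = 2r = 2√(56.25) = 15.

15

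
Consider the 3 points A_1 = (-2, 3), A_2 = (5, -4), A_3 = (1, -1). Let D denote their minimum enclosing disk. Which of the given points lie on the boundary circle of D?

Side lengths²: A_1A_2² = 98, A_1A_3² = 25, A_2A_3² = 25.
Since A_1A_2² = 98 ≥ 25 + 25 = 50, the angle opposite A_1A_2 is not acute, so the smallest enclosing circle has A_1A_2 as diameter.
Centre = midpoint of A_1A_2 = (1.5, -0.5), r² = 98/4 = 24.5.
The points at distance exactly r from the centre are A_1, A_2 — 2 points.

A_1, A_2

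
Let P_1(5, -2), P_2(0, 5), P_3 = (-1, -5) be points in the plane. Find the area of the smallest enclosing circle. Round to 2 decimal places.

Side lengths²: P_1P_2² = 74, P_1P_3² = 45, P_2P_3² = 101.
Since P_2P_3² = 101 < 74 + 45 = 119, the triangle is acute, so the smallest enclosing circle is the circumcircle.
Circumcentre = (11/38, -3/38), r² = 18685/722.
Area = π·r² = π·18685/722 ≈ 81.30.

81.30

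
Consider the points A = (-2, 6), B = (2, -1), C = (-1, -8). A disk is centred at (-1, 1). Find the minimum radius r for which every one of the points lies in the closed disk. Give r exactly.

9

The required radius is the distance from (-1, 1) to the farthest point.
Squared distances: 26, 13, 81.
Maximum is 81, attained at C.
r = √81 = 9.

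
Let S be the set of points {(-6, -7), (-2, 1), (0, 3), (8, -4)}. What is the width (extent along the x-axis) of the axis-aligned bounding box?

max x = 8, min x = -6, so width = 14.

14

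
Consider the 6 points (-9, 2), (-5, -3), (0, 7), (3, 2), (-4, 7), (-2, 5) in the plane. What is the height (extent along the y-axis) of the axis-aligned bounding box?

10

max y = 7, min y = -3, so height = 10.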